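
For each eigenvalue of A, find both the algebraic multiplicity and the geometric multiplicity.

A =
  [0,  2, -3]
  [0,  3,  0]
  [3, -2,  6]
λ = 3: alg = 3, geom = 2

Step 1 — factor the characteristic polynomial to read off the algebraic multiplicities:
  χ_A(x) = (x - 3)^3

Step 2 — compute geometric multiplicities via the rank-nullity identity g(λ) = n − rank(A − λI):
  rank(A − (3)·I) = 1, so dim ker(A − (3)·I) = n − 1 = 2

Summary:
  λ = 3: algebraic multiplicity = 3, geometric multiplicity = 2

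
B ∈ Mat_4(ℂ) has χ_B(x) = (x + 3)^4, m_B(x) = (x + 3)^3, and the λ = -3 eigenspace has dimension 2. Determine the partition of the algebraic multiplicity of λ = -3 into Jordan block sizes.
Block sizes for λ = -3: [3, 1]

Step 1 — from the characteristic polynomial, algebraic multiplicity of λ = -3 is 4. From dim ker(B − (-3)·I) = 2, there are exactly 2 Jordan blocks for λ = -3.
Step 2 — from the minimal polynomial, the factor (x + 3)^3 tells us the largest block for λ = -3 has size 3.
Step 3 — with total size 4, 2 blocks, and largest block 3, the block sizes (in nonincreasing order) are [3, 1].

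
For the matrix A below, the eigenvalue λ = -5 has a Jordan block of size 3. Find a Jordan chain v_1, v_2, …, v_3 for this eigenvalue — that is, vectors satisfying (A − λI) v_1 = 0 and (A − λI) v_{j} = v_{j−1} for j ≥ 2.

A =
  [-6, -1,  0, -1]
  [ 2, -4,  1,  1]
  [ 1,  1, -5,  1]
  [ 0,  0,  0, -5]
A Jordan chain for λ = -5 of length 3:
v_1 = (-1, 1, 1, 0)ᵀ
v_2 = (-1, 2, 1, 0)ᵀ
v_3 = (1, 0, 0, 0)ᵀ

Let N = A − (-5)·I. We want v_3 with N^3 v_3 = 0 but N^2 v_3 ≠ 0; then v_{j-1} := N · v_j for j = 3, …, 2.

Pick v_3 = (1, 0, 0, 0)ᵀ.
Then v_2 = N · v_3 = (-1, 2, 1, 0)ᵀ.
Then v_1 = N · v_2 = (-1, 1, 1, 0)ᵀ.

Sanity check: (A − (-5)·I) v_1 = (0, 0, 0, 0)ᵀ = 0. ✓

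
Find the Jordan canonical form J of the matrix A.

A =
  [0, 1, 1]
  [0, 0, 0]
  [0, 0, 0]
J_2(0) ⊕ J_1(0)

The characteristic polynomial is
  det(x·I − A) = x^3

Eigenvalues and multiplicities (the geometric multiplicity of λ is n − rank(A − λI), which equals the number of Jordan blocks for λ):
  λ = 0: algebraic multiplicity = 3, geometric multiplicity = 2

Determining the block sizes for each eigenvalue:
  λ = 0: 2 blocks summing to 3 forces exactly one block of size 2 and the rest size 1 → block sizes [2, 1]

Assembling the blocks gives a Jordan form
J =
  [0, 1, 0]
  [0, 0, 0]
  [0, 0, 0]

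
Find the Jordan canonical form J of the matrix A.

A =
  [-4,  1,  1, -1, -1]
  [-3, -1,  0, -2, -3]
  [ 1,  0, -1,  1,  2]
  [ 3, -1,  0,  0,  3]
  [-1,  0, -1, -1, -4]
J_2(-2) ⊕ J_2(-2) ⊕ J_1(-2)

The characteristic polynomial is
  det(x·I − A) = x^5 + 10*x^4 + 40*x^3 + 80*x^2 + 80*x + 32 = (x + 2)^5

Eigenvalues and multiplicities (the geometric multiplicity of λ is n − rank(A − λI), which equals the number of Jordan blocks for λ):
  λ = -2: algebraic multiplicity = 5, geometric multiplicity = 3

Determining the block sizes for each eigenvalue:
  λ = -2: with am = 5 and gm = 3, the partition is not yet determined (e.g. several partitions of 5 into 3 parts exist). Let N = A − (-2)·I. Computing rank(N^1) = 2, rank(N^2) = 0; the number of blocks of size ≥ j is rank(N^{j−1}) − rank(N^j), giving [3, 2]. So we have 2 block(s) of size 2, 1 block(s) of size 1 → block sizes [2, 2, 1]

Assembling the blocks gives a Jordan form
J =
  [-2,  1,  0,  0,  0]
  [ 0, -2,  0,  0,  0]
  [ 0,  0, -2,  1,  0]
  [ 0,  0,  0, -2,  0]
  [ 0,  0,  0,  0, -2]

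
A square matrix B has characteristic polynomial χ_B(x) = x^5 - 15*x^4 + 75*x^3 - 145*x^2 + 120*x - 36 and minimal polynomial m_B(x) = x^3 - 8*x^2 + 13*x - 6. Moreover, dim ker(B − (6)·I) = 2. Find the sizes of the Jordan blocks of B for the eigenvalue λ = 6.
Block sizes for λ = 6: [1, 1]

Step 1 — from the characteristic polynomial, algebraic multiplicity of λ = 6 is 2. From dim ker(B − (6)·I) = 2, there are exactly 2 Jordan blocks for λ = 6.
Step 2 — from the minimal polynomial, the factor (x − 6) tells us the largest block for λ = 6 has size 1.
Step 3 — with total size 2, 2 blocks, and largest block 1, the block sizes (in nonincreasing order) are [1, 1].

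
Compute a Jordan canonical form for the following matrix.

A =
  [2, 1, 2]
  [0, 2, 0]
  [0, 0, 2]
J_2(2) ⊕ J_1(2)

The characteristic polynomial is
  det(x·I − A) = x^3 - 6*x^2 + 12*x - 8 = (x - 2)^3

Eigenvalues and multiplicities (the geometric multiplicity of λ is n − rank(A − λI), which equals the number of Jordan blocks for λ):
  λ = 2: algebraic multiplicity = 3, geometric multiplicity = 2

Determining the block sizes for each eigenvalue:
  λ = 2: 2 blocks summing to 3 forces exactly one block of size 2 and the rest size 1 → block sizes [2, 1]

Assembling the blocks gives a Jordan form
J =
  [2, 1, 0]
  [0, 2, 0]
  [0, 0, 2]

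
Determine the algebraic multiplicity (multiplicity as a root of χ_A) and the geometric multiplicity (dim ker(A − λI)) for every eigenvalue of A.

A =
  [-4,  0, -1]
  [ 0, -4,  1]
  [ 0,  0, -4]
λ = -4: alg = 3, geom = 2

Step 1 — factor the characteristic polynomial to read off the algebraic multiplicities:
  χ_A(x) = (x + 4)^3

Step 2 — compute geometric multiplicities via the rank-nullity identity g(λ) = n − rank(A − λI):
  rank(A − (-4)·I) = 1, so dim ker(A − (-4)·I) = n − 1 = 2

Summary:
  λ = -4: algebraic multiplicity = 3, geometric multiplicity = 2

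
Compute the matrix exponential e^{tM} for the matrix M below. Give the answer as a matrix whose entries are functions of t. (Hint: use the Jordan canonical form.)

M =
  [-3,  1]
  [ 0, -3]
e^{tM} =
  [exp(-3*t), t*exp(-3*t)]
  [0, exp(-3*t)]

Strategy: write M = P · J · P⁻¹ where J is a Jordan canonical form, so e^{tM} = P · e^{tJ} · P⁻¹, and e^{tJ} can be computed block-by-block.

M has Jordan form
J =
  [-3,  1]
  [ 0, -3]
(up to reordering of blocks).

Per-block formulas:
  For a 2×2 Jordan block J_2(-3): exp(t · J_2(-3)) = e^(-3t)·(I + t·N), where N is the 2×2 nilpotent shift.

After assembling e^{tJ} and conjugating by P, we get:

e^{tM} =
  [exp(-3*t), t*exp(-3*t)]
  [0, exp(-3*t)]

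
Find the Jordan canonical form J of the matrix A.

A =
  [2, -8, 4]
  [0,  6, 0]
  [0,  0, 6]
J_1(2) ⊕ J_1(6) ⊕ J_1(6)

The characteristic polynomial is
  det(x·I − A) = x^3 - 14*x^2 + 60*x - 72 = (x - 6)^2*(x - 2)

Eigenvalues and multiplicities (the geometric multiplicity of λ is n − rank(A − λI), which equals the number of Jordan blocks for λ):
  λ = 2: algebraic multiplicity = 1, geometric multiplicity = 1
  λ = 6: algebraic multiplicity = 2, geometric multiplicity = 2

Determining the block sizes for each eigenvalue:
  λ = 2: one block (gm = 1), so the single block has size am = 1 → block sizes [1]
  λ = 6: gm = am = 2, so every block has size 1 → block sizes [1, 1]

Assembling the blocks gives a Jordan form
J =
  [2, 0, 0]
  [0, 6, 0]
  [0, 0, 6]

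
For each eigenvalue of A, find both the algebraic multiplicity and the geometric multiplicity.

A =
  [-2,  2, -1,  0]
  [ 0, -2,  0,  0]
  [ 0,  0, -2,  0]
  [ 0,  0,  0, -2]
λ = -2: alg = 4, geom = 3

Step 1 — factor the characteristic polynomial to read off the algebraic multiplicities:
  χ_A(x) = (x + 2)^4

Step 2 — compute geometric multiplicities via the rank-nullity identity g(λ) = n − rank(A − λI):
  rank(A − (-2)·I) = 1, so dim ker(A − (-2)·I) = n − 1 = 3

Summary:
  λ = -2: algebraic multiplicity = 4, geometric multiplicity = 3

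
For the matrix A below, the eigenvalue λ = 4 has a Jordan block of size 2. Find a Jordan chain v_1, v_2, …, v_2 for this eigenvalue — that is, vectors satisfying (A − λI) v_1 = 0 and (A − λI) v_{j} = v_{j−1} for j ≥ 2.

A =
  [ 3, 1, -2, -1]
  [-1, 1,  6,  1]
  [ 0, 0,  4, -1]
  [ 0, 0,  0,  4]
A Jordan chain for λ = 4 of length 2:
v_1 = (0, -2, -1, 0)ᵀ
v_2 = (0, 1, 0, 1)ᵀ

Let N = A − (4)·I. We want v_2 with N^2 v_2 = 0 but N^1 v_2 ≠ 0; then v_{j-1} := N · v_j for j = 2, …, 2.

Pick v_2 = (0, 1, 0, 1)ᵀ.
Then v_1 = N · v_2 = (0, -2, -1, 0)ᵀ.

Sanity check: (A − (4)·I) v_1 = (0, 0, 0, 0)ᵀ = 0. ✓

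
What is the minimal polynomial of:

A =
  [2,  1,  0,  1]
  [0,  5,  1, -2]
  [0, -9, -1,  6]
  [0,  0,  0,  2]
x^3 - 6*x^2 + 12*x - 8

The characteristic polynomial is χ_A(x) = (x - 2)^4, so the eigenvalues are known. The minimal polynomial is
  m_A(x) = Π_λ (x − λ)^{k_λ}
where k_λ is the size of the *largest* Jordan block for λ (equivalently, the smallest k with (A − λI)^k v = 0 for every generalised eigenvector v of λ).

  λ = 2: largest Jordan block has size 3, contributing (x − 2)^3

So m_A(x) = (x - 2)^3 = x^3 - 6*x^2 + 12*x - 8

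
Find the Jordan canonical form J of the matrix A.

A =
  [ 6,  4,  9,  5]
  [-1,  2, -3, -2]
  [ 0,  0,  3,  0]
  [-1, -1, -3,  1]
J_3(3) ⊕ J_1(3)

The characteristic polynomial is
  det(x·I − A) = x^4 - 12*x^3 + 54*x^2 - 108*x + 81 = (x - 3)^4

Eigenvalues and multiplicities (the geometric multiplicity of λ is n − rank(A − λI), which equals the number of Jordan blocks for λ):
  λ = 3: algebraic multiplicity = 4, geometric multiplicity = 2

Determining the block sizes for each eigenvalue:
  λ = 3: with am = 4 and gm = 2, the partition is not yet determined (e.g. several partitions of 4 into 2 parts exist). Let N = A − (3)·I. Computing rank(N^1) = 2, rank(N^2) = 1, rank(N^3) = 0; the number of blocks of size ≥ j is rank(N^{j−1}) − rank(N^j), giving [2, 1, 1]. So we have 1 block(s) of size 3, 1 block(s) of size 1 → block sizes [3, 1]

Assembling the blocks gives a Jordan form
J =
  [3, 1, 0, 0]
  [0, 3, 1, 0]
  [0, 0, 3, 0]
  [0, 0, 0, 3]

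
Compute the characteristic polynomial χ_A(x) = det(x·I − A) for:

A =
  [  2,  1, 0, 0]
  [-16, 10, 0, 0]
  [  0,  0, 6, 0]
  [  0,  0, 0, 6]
x^4 - 24*x^3 + 216*x^2 - 864*x + 1296

Expanding det(x·I − A) (e.g. by cofactor expansion or by noting that A is similar to its Jordan form J, which has the same characteristic polynomial as A) gives
  χ_A(x) = x^4 - 24*x^3 + 216*x^2 - 864*x + 1296
which factors as (x - 6)^4. The eigenvalues (with algebraic multiplicities) are λ = 6 with multiplicity 4.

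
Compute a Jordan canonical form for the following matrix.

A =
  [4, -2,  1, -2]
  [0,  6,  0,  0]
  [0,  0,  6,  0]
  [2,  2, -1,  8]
J_2(6) ⊕ J_1(6) ⊕ J_1(6)

The characteristic polynomial is
  det(x·I − A) = x^4 - 24*x^3 + 216*x^2 - 864*x + 1296 = (x - 6)^4

Eigenvalues and multiplicities (the geometric multiplicity of λ is n − rank(A − λI), which equals the number of Jordan blocks for λ):
  λ = 6: algebraic multiplicity = 4, geometric multiplicity = 3

Determining the block sizes for each eigenvalue:
  λ = 6: 3 blocks summing to 4 forces exactly one block of size 2 and the rest size 1 → block sizes [2, 1, 1]

Assembling the blocks gives a Jordan form
J =
  [6, 1, 0, 0]
  [0, 6, 0, 0]
  [0, 0, 6, 0]
  [0, 0, 0, 6]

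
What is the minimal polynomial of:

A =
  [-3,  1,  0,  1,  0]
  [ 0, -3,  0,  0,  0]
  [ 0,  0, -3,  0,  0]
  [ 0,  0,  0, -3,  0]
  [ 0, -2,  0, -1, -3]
x^2 + 6*x + 9

The characteristic polynomial is χ_A(x) = (x + 3)^5, so the eigenvalues are known. The minimal polynomial is
  m_A(x) = Π_λ (x − λ)^{k_λ}
where k_λ is the size of the *largest* Jordan block for λ (equivalently, the smallest k with (A − λI)^k v = 0 for every generalised eigenvector v of λ).

  λ = -3: largest Jordan block has size 2, contributing (x + 3)^2

So m_A(x) = (x + 3)^2 = x^2 + 6*x + 9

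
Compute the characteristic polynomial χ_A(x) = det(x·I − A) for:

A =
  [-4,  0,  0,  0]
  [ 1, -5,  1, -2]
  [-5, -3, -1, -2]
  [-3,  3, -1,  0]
x^4 + 10*x^3 + 36*x^2 + 56*x + 32

Expanding det(x·I − A) (e.g. by cofactor expansion or by noting that A is similar to its Jordan form J, which has the same characteristic polynomial as A) gives
  χ_A(x) = x^4 + 10*x^3 + 36*x^2 + 56*x + 32
which factors as (x + 2)^3*(x + 4). The eigenvalues (with algebraic multiplicities) are λ = -4 with multiplicity 1, λ = -2 with multiplicity 3.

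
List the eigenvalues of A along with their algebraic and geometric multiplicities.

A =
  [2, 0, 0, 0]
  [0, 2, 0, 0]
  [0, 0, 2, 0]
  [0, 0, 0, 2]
λ = 2: alg = 4, geom = 4

Step 1 — factor the characteristic polynomial to read off the algebraic multiplicities:
  χ_A(x) = (x - 2)^4

Step 2 — compute geometric multiplicities via the rank-nullity identity g(λ) = n − rank(A − λI):
  rank(A − (2)·I) = 0, so dim ker(A − (2)·I) = n − 0 = 4

Summary:
  λ = 2: algebraic multiplicity = 4, geometric multiplicity = 4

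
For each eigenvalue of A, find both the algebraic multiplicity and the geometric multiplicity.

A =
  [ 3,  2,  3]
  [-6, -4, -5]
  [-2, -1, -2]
λ = -1: alg = 3, geom = 1

Step 1 — factor the characteristic polynomial to read off the algebraic multiplicities:
  χ_A(x) = (x + 1)^3

Step 2 — compute geometric multiplicities via the rank-nullity identity g(λ) = n − rank(A − λI):
  rank(A − (-1)·I) = 2, so dim ker(A − (-1)·I) = n − 2 = 1

Summary:
  λ = -1: algebraic multiplicity = 3, geometric multiplicity = 1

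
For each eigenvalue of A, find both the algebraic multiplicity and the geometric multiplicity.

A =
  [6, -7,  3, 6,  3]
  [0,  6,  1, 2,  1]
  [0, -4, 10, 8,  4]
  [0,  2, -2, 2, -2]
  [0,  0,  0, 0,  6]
λ = 6: alg = 5, geom = 3

Step 1 — factor the characteristic polynomial to read off the algebraic multiplicities:
  χ_A(x) = (x - 6)^5

Step 2 — compute geometric multiplicities via the rank-nullity identity g(λ) = n − rank(A − λI):
  rank(A − (6)·I) = 2, so dim ker(A − (6)·I) = n − 2 = 3

Summary:
  λ = 6: algebraic multiplicity = 5, geometric multiplicity = 3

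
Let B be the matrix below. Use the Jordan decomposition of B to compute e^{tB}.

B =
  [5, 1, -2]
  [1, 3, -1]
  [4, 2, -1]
e^{tB} =
  [t*exp(2*t) + 2*exp(3*t) - exp(2*t), t*exp(2*t), -t*exp(2*t) - exp(3*t) + exp(2*t)]
  [t*exp(2*t), t*exp(2*t) + exp(2*t), -t*exp(2*t)]
  [2*t*exp(2*t) + 2*exp(3*t) - 2*exp(2*t), 2*t*exp(2*t), -2*t*exp(2*t) - exp(3*t) + 2*exp(2*t)]

Strategy: write B = P · J · P⁻¹ where J is a Jordan canonical form, so e^{tB} = P · e^{tJ} · P⁻¹, and e^{tJ} can be computed block-by-block.

B has Jordan form
J =
  [2, 1, 0]
  [0, 2, 0]
  [0, 0, 3]
(up to reordering of blocks).

Per-block formulas:
  For a 2×2 Jordan block J_2(2): exp(t · J_2(2)) = e^(2t)·(I + t·N), where N is the 2×2 nilpotent shift.
  For a 1×1 block at λ = 3: exp(t · [3]) = [e^(3t)].

After assembling e^{tJ} and conjugating by P, we get:

e^{tB} =
  [t*exp(2*t) + 2*exp(3*t) - exp(2*t), t*exp(2*t), -t*exp(2*t) - exp(3*t) + exp(2*t)]
  [t*exp(2*t), t*exp(2*t) + exp(2*t), -t*exp(2*t)]
  [2*t*exp(2*t) + 2*exp(3*t) - 2*exp(2*t), 2*t*exp(2*t), -2*t*exp(2*t) - exp(3*t) + 2*exp(2*t)]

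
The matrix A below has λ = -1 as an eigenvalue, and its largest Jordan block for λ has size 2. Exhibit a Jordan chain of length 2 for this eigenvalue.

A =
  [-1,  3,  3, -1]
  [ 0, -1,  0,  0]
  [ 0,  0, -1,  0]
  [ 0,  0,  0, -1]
A Jordan chain for λ = -1 of length 2:
v_1 = (3, 0, 0, 0)ᵀ
v_2 = (0, 1, 0, 0)ᵀ

Let N = A − (-1)·I. We want v_2 with N^2 v_2 = 0 but N^1 v_2 ≠ 0; then v_{j-1} := N · v_j for j = 2, …, 2.

Pick v_2 = (0, 1, 0, 0)ᵀ.
Then v_1 = N · v_2 = (3, 0, 0, 0)ᵀ.

Sanity check: (A − (-1)·I) v_1 = (0, 0, 0, 0)ᵀ = 0. ✓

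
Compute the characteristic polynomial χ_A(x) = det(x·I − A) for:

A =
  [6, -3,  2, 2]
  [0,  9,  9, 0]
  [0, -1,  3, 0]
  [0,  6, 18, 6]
x^4 - 24*x^3 + 216*x^2 - 864*x + 1296

Expanding det(x·I − A) (e.g. by cofactor expansion or by noting that A is similar to its Jordan form J, which has the same characteristic polynomial as A) gives
  χ_A(x) = x^4 - 24*x^3 + 216*x^2 - 864*x + 1296
which factors as (x - 6)^4. The eigenvalues (with algebraic multiplicities) are λ = 6 with multiplicity 4.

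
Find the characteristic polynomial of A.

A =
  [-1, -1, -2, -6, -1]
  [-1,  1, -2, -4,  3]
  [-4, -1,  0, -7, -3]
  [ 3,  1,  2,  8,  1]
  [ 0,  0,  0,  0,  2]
x^5 - 10*x^4 + 40*x^3 - 80*x^2 + 80*x - 32

Expanding det(x·I − A) (e.g. by cofactor expansion or by noting that A is similar to its Jordan form J, which has the same characteristic polynomial as A) gives
  χ_A(x) = x^5 - 10*x^4 + 40*x^3 - 80*x^2 + 80*x - 32
which factors as (x - 2)^5. The eigenvalues (with algebraic multiplicities) are λ = 2 with multiplicity 5.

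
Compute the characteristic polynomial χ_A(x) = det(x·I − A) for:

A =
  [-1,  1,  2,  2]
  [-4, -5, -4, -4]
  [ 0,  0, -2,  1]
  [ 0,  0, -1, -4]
x^4 + 12*x^3 + 54*x^2 + 108*x + 81

Expanding det(x·I − A) (e.g. by cofactor expansion or by noting that A is similar to its Jordan form J, which has the same characteristic polynomial as A) gives
  χ_A(x) = x^4 + 12*x^3 + 54*x^2 + 108*x + 81
which factors as (x + 3)^4. The eigenvalues (with algebraic multiplicities) are λ = -3 with multiplicity 4.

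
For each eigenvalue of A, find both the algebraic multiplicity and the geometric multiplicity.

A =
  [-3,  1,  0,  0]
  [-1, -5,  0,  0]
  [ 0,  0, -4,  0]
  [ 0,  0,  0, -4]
λ = -4: alg = 4, geom = 3

Step 1 — factor the characteristic polynomial to read off the algebraic multiplicities:
  χ_A(x) = (x + 4)^4

Step 2 — compute geometric multiplicities via the rank-nullity identity g(λ) = n − rank(A − λI):
  rank(A − (-4)·I) = 1, so dim ker(A − (-4)·I) = n − 1 = 3

Summary:
  λ = -4: algebraic multiplicity = 4, geometric multiplicity = 3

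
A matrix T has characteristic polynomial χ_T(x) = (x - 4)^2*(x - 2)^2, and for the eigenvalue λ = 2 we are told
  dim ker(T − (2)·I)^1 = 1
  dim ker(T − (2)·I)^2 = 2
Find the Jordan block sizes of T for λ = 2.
Block sizes for λ = 2: [2]

From the dimensions of kernels of powers, the number of Jordan blocks of size at least j is d_j − d_{j−1} where d_j = dim ker(N^j) (with d_0 = 0). Computing the differences gives [1, 1].
The number of blocks of size exactly k is (#blocks of size ≥ k) − (#blocks of size ≥ k + 1), so the partition is: 1 block(s) of size 2.
In nonincreasing order the block sizes are [2].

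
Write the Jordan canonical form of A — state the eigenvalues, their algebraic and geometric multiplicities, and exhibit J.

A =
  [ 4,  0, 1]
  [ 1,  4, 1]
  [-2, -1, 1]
J_3(3)

The characteristic polynomial is
  det(x·I − A) = x^3 - 9*x^2 + 27*x - 27 = (x - 3)^3

Eigenvalues and multiplicities (the geometric multiplicity of λ is n − rank(A − λI), which equals the number of Jordan blocks for λ):
  λ = 3: algebraic multiplicity = 3, geometric multiplicity = 1

Determining the block sizes for each eigenvalue:
  λ = 3: one block (gm = 1), so the single block has size am = 3 → block sizes [3]

Assembling the blocks gives a Jordan form
J =
  [3, 1, 0]
  [0, 3, 1]
  [0, 0, 3]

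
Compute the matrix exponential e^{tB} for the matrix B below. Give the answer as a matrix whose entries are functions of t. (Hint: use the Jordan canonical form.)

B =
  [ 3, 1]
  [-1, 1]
e^{tB} =
  [t*exp(2*t) + exp(2*t), t*exp(2*t)]
  [-t*exp(2*t), -t*exp(2*t) + exp(2*t)]

Strategy: write B = P · J · P⁻¹ where J is a Jordan canonical form, so e^{tB} = P · e^{tJ} · P⁻¹, and e^{tJ} can be computed block-by-block.

B has Jordan form
J =
  [2, 1]
  [0, 2]
(up to reordering of blocks).

Per-block formulas:
  For a 2×2 Jordan block J_2(2): exp(t · J_2(2)) = e^(2t)·(I + t·N), where N is the 2×2 nilpotent shift.

After assembling e^{tJ} and conjugating by P, we get:

e^{tB} =
  [t*exp(2*t) + exp(2*t), t*exp(2*t)]
  [-t*exp(2*t), -t*exp(2*t) + exp(2*t)]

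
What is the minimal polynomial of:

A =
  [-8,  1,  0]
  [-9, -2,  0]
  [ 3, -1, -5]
x^2 + 10*x + 25

The characteristic polynomial is χ_A(x) = (x + 5)^3, so the eigenvalues are known. The minimal polynomial is
  m_A(x) = Π_λ (x − λ)^{k_λ}
where k_λ is the size of the *largest* Jordan block for λ (equivalently, the smallest k with (A − λI)^k v = 0 for every generalised eigenvector v of λ).

  λ = -5: largest Jordan block has size 2, contributing (x + 5)^2

So m_A(x) = (x + 5)^2 = x^2 + 10*x + 25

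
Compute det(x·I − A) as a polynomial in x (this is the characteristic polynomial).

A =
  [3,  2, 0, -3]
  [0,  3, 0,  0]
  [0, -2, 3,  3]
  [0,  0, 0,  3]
x^4 - 12*x^3 + 54*x^2 - 108*x + 81

Expanding det(x·I − A) (e.g. by cofactor expansion or by noting that A is similar to its Jordan form J, which has the same characteristic polynomial as A) gives
  χ_A(x) = x^4 - 12*x^3 + 54*x^2 - 108*x + 81
which factors as (x - 3)^4. The eigenvalues (with algebraic multiplicities) are λ = 3 with multiplicity 4.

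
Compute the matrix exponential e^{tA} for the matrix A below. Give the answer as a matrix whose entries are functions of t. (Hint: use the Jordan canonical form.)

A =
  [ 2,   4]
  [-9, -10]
e^{tA} =
  [6*t*exp(-4*t) + exp(-4*t), 4*t*exp(-4*t)]
  [-9*t*exp(-4*t), -6*t*exp(-4*t) + exp(-4*t)]

Strategy: write A = P · J · P⁻¹ where J is a Jordan canonical form, so e^{tA} = P · e^{tJ} · P⁻¹, and e^{tJ} can be computed block-by-block.

A has Jordan form
J =
  [-4,  1]
  [ 0, -4]
(up to reordering of blocks).

Per-block formulas:
  For a 2×2 Jordan block J_2(-4): exp(t · J_2(-4)) = e^(-4t)·(I + t·N), where N is the 2×2 nilpotent shift.

After assembling e^{tJ} and conjugating by P, we get:

e^{tA} =
  [6*t*exp(-4*t) + exp(-4*t), 4*t*exp(-4*t)]
  [-9*t*exp(-4*t), -6*t*exp(-4*t) + exp(-4*t)]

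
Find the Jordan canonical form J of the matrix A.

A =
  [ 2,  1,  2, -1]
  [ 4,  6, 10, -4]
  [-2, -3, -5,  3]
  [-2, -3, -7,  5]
J_3(2) ⊕ J_1(2)

The characteristic polynomial is
  det(x·I − A) = x^4 - 8*x^3 + 24*x^2 - 32*x + 16 = (x - 2)^4

Eigenvalues and multiplicities (the geometric multiplicity of λ is n − rank(A − λI), which equals the number of Jordan blocks for λ):
  λ = 2: algebraic multiplicity = 4, geometric multiplicity = 2

Determining the block sizes for each eigenvalue:
  λ = 2: with am = 4 and gm = 2, the partition is not yet determined (e.g. several partitions of 4 into 2 parts exist). Let N = A − (2)·I. Computing rank(N^1) = 2, rank(N^2) = 1, rank(N^3) = 0; the number of blocks of size ≥ j is rank(N^{j−1}) − rank(N^j), giving [2, 1, 1]. So we have 1 block(s) of size 3, 1 block(s) of size 1 → block sizes [3, 1]

Assembling the blocks gives a Jordan form
J =
  [2, 1, 0, 0]
  [0, 2, 1, 0]
  [0, 0, 2, 0]
  [0, 0, 0, 2]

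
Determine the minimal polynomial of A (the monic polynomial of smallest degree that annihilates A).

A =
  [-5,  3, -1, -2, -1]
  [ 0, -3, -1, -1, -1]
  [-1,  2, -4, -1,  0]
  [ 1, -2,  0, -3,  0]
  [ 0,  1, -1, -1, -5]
x^3 + 12*x^2 + 48*x + 64

The characteristic polynomial is χ_A(x) = (x + 4)^5, so the eigenvalues are known. The minimal polynomial is
  m_A(x) = Π_λ (x − λ)^{k_λ}
where k_λ is the size of the *largest* Jordan block for λ (equivalently, the smallest k with (A − λI)^k v = 0 for every generalised eigenvector v of λ).

  λ = -4: largest Jordan block has size 3, contributing (x + 4)^3

So m_A(x) = (x + 4)^3 = x^3 + 12*x^2 + 48*x + 64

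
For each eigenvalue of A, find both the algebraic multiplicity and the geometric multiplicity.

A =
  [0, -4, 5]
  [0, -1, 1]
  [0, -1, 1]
λ = 0: alg = 3, geom = 1

Step 1 — factor the characteristic polynomial to read off the algebraic multiplicities:
  χ_A(x) = x^3

Step 2 — compute geometric multiplicities via the rank-nullity identity g(λ) = n − rank(A − λI):
  rank(A − (0)·I) = 2, so dim ker(A − (0)·I) = n − 2 = 1

Summary:
  λ = 0: algebraic multiplicity = 3, geometric multiplicity = 1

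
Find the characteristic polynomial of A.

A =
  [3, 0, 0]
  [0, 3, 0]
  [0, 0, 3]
x^3 - 9*x^2 + 27*x - 27

Expanding det(x·I − A) (e.g. by cofactor expansion or by noting that A is similar to its Jordan form J, which has the same characteristic polynomial as A) gives
  χ_A(x) = x^3 - 9*x^2 + 27*x - 27
which factors as (x - 3)^3. The eigenvalues (with algebraic multiplicities) are λ = 3 with multiplicity 3.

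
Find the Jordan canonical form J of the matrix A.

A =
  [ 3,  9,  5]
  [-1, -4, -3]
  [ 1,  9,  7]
J_3(2)

The characteristic polynomial is
  det(x·I − A) = x^3 - 6*x^2 + 12*x - 8 = (x - 2)^3

Eigenvalues and multiplicities (the geometric multiplicity of λ is n − rank(A − λI), which equals the number of Jordan blocks for λ):
  λ = 2: algebraic multiplicity = 3, geometric multiplicity = 1

Determining the block sizes for each eigenvalue:
  λ = 2: one block (gm = 1), so the single block has size am = 3 → block sizes [3]

Assembling the blocks gives a Jordan form
J =
  [2, 1, 0]
  [0, 2, 1]
  [0, 0, 2]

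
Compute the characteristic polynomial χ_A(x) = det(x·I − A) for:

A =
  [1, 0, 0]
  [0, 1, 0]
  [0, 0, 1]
x^3 - 3*x^2 + 3*x - 1

Expanding det(x·I − A) (e.g. by cofactor expansion or by noting that A is similar to its Jordan form J, which has the same characteristic polynomial as A) gives
  χ_A(x) = x^3 - 3*x^2 + 3*x - 1
which factors as (x - 1)^3. The eigenvalues (with algebraic multiplicities) are λ = 1 with multiplicity 3.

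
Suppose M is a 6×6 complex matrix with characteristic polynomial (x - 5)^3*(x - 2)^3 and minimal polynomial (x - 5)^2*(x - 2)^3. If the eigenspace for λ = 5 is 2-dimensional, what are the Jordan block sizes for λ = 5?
Block sizes for λ = 5: [2, 1]

Step 1 — from the characteristic polynomial, algebraic multiplicity of λ = 5 is 3. From dim ker(M − (5)·I) = 2, there are exactly 2 Jordan blocks for λ = 5.
Step 2 — from the minimal polynomial, the factor (x − 5)^2 tells us the largest block for λ = 5 has size 2.
Step 3 — with total size 3, 2 blocks, and largest block 2, the block sizes (in nonincreasing order) are [2, 1].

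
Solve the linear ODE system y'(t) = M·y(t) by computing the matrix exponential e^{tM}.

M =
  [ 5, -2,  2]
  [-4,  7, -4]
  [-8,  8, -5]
e^{tM} =
  [2*exp(3*t) - exp(t), -exp(3*t) + exp(t), exp(3*t) - exp(t)]
  [-2*exp(3*t) + 2*exp(t), 3*exp(3*t) - 2*exp(t), -2*exp(3*t) + 2*exp(t)]
  [-4*exp(3*t) + 4*exp(t), 4*exp(3*t) - 4*exp(t), -3*exp(3*t) + 4*exp(t)]

Strategy: write M = P · J · P⁻¹ where J is a Jordan canonical form, so e^{tM} = P · e^{tJ} · P⁻¹, and e^{tJ} can be computed block-by-block.

M has Jordan form
J =
  [1, 0, 0]
  [0, 3, 0]
  [0, 0, 3]
(up to reordering of blocks).

Per-block formulas:
  For a 1×1 block at λ = 3: exp(t · [3]) = [e^(3t)].
  For a 1×1 block at λ = 1: exp(t · [1]) = [e^(1t)].

After assembling e^{tJ} and conjugating by P, we get:

e^{tM} =
  [2*exp(3*t) - exp(t), -exp(3*t) + exp(t), exp(3*t) - exp(t)]
  [-2*exp(3*t) + 2*exp(t), 3*exp(3*t) - 2*exp(t), -2*exp(3*t) + 2*exp(t)]
  [-4*exp(3*t) + 4*exp(t), 4*exp(3*t) - 4*exp(t), -3*exp(3*t) + 4*exp(t)]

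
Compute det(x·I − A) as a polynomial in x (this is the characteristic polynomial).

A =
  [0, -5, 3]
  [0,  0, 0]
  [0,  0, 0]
x^3

Expanding det(x·I − A) (e.g. by cofactor expansion or by noting that A is similar to its Jordan form J, which has the same characteristic polynomial as A) gives
  χ_A(x) = x^3
which factors as x^3. The eigenvalues (with algebraic multiplicities) are λ = 0 with multiplicity 3.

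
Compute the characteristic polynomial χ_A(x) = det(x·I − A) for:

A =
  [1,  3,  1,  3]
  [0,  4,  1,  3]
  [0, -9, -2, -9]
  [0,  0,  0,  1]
x^4 - 4*x^3 + 6*x^2 - 4*x + 1

Expanding det(x·I − A) (e.g. by cofactor expansion or by noting that A is similar to its Jordan form J, which has the same characteristic polynomial as A) gives
  χ_A(x) = x^4 - 4*x^3 + 6*x^2 - 4*x + 1
which factors as (x - 1)^4. The eigenvalues (with algebraic multiplicities) are λ = 1 with multiplicity 4.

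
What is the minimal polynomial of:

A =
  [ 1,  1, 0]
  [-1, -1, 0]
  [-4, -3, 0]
x^3

The characteristic polynomial is χ_A(x) = x^3, so the eigenvalues are known. The minimal polynomial is
  m_A(x) = Π_λ (x − λ)^{k_λ}
where k_λ is the size of the *largest* Jordan block for λ (equivalently, the smallest k with (A − λI)^k v = 0 for every generalised eigenvector v of λ).

  λ = 0: largest Jordan block has size 3, contributing (x − 0)^3

So m_A(x) = x^3 = x^3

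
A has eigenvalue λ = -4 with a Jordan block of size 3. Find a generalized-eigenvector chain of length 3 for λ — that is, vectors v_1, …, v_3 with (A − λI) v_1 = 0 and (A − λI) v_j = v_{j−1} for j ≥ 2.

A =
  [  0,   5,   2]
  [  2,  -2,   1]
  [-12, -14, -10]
A Jordan chain for λ = -4 of length 3:
v_1 = (2, 0, -4)ᵀ
v_2 = (4, 2, -12)ᵀ
v_3 = (1, 0, 0)ᵀ

Let N = A − (-4)·I. We want v_3 with N^3 v_3 = 0 but N^2 v_3 ≠ 0; then v_{j-1} := N · v_j for j = 3, …, 2.

Pick v_3 = (1, 0, 0)ᵀ.
Then v_2 = N · v_3 = (4, 2, -12)ᵀ.
Then v_1 = N · v_2 = (2, 0, -4)ᵀ.

Sanity check: (A − (-4)·I) v_1 = (0, 0, 0)ᵀ = 0. ✓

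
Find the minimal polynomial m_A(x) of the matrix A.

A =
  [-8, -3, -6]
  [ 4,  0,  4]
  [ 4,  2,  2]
x^2 + 4*x + 4

The characteristic polynomial is χ_A(x) = (x + 2)^3, so the eigenvalues are known. The minimal polynomial is
  m_A(x) = Π_λ (x − λ)^{k_λ}
where k_λ is the size of the *largest* Jordan block for λ (equivalently, the smallest k with (A − λI)^k v = 0 for every generalised eigenvector v of λ).

  λ = -2: largest Jordan block has size 2, contributing (x + 2)^2

So m_A(x) = (x + 2)^2 = x^2 + 4*x + 4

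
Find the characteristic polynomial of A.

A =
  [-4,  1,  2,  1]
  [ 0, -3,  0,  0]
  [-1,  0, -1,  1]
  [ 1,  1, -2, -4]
x^4 + 12*x^3 + 54*x^2 + 108*x + 81

Expanding det(x·I − A) (e.g. by cofactor expansion or by noting that A is similar to its Jordan form J, which has the same characteristic polynomial as A) gives
  χ_A(x) = x^4 + 12*x^3 + 54*x^2 + 108*x + 81
which factors as (x + 3)^4. The eigenvalues (with algebraic multiplicities) are λ = -3 with multiplicity 4.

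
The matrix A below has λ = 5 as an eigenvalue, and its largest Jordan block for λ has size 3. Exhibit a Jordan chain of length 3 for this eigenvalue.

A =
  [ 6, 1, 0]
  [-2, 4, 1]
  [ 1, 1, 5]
A Jordan chain for λ = 5 of length 3:
v_1 = (-1, 1, -1)ᵀ
v_2 = (1, -2, 1)ᵀ
v_3 = (1, 0, 0)ᵀ

Let N = A − (5)·I. We want v_3 with N^3 v_3 = 0 but N^2 v_3 ≠ 0; then v_{j-1} := N · v_j for j = 3, …, 2.

Pick v_3 = (1, 0, 0)ᵀ.
Then v_2 = N · v_3 = (1, -2, 1)ᵀ.
Then v_1 = N · v_2 = (-1, 1, -1)ᵀ.

Sanity check: (A − (5)·I) v_1 = (0, 0, 0)ᵀ = 0. ✓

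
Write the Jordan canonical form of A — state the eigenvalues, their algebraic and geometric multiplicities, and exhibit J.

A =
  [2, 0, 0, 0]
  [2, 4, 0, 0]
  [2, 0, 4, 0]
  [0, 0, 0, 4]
J_1(2) ⊕ J_1(4) ⊕ J_1(4) ⊕ J_1(4)

The characteristic polynomial is
  det(x·I − A) = x^4 - 14*x^3 + 72*x^2 - 160*x + 128 = (x - 4)^3*(x - 2)

Eigenvalues and multiplicities (the geometric multiplicity of λ is n − rank(A − λI), which equals the number of Jordan blocks for λ):
  λ = 2: algebraic multiplicity = 1, geometric multiplicity = 1
  λ = 4: algebraic multiplicity = 3, geometric multiplicity = 3

Determining the block sizes for each eigenvalue:
  λ = 2: one block (gm = 1), so the single block has size am = 1 → block sizes [1]
  λ = 4: gm = am = 3, so every block has size 1 → block sizes [1, 1, 1]

Assembling the blocks gives a Jordan form
J =
  [2, 0, 0, 0]
  [0, 4, 0, 0]
  [0, 0, 4, 0]
  [0, 0, 0, 4]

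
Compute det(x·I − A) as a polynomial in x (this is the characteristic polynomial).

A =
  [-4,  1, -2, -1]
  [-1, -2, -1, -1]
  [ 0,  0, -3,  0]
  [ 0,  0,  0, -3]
x^4 + 12*x^3 + 54*x^2 + 108*x + 81

Expanding det(x·I − A) (e.g. by cofactor expansion or by noting that A is similar to its Jordan form J, which has the same characteristic polynomial as A) gives
  χ_A(x) = x^4 + 12*x^3 + 54*x^2 + 108*x + 81
which factors as (x + 3)^4. The eigenvalues (with algebraic multiplicities) are λ = -3 with multiplicity 4.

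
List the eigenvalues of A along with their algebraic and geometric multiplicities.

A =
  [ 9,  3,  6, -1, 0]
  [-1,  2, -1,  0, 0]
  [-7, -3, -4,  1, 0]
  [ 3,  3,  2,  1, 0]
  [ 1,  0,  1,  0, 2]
λ = 2: alg = 5, geom = 3

Step 1 — factor the characteristic polynomial to read off the algebraic multiplicities:
  χ_A(x) = (x - 2)^5

Step 2 — compute geometric multiplicities via the rank-nullity identity g(λ) = n − rank(A − λI):
  rank(A − (2)·I) = 2, so dim ker(A − (2)·I) = n − 2 = 3

Summary:
  λ = 2: algebraic multiplicity = 5, geometric multiplicity = 3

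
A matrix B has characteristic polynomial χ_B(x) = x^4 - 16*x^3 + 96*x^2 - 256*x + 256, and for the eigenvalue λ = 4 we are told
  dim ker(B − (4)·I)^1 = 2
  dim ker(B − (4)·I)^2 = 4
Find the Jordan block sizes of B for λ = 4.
Block sizes for λ = 4: [2, 2]

From the dimensions of kernels of powers, the number of Jordan blocks of size at least j is d_j − d_{j−1} where d_j = dim ker(N^j) (with d_0 = 0). Computing the differences gives [2, 2].
The number of blocks of size exactly k is (#blocks of size ≥ k) − (#blocks of size ≥ k + 1), so the partition is: 2 block(s) of size 2.
In nonincreasing order the block sizes are [2, 2].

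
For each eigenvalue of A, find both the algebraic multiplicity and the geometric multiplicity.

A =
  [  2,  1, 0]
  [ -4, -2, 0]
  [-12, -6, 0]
λ = 0: alg = 3, geom = 2

Step 1 — factor the characteristic polynomial to read off the algebraic multiplicities:
  χ_A(x) = x^3

Step 2 — compute geometric multiplicities via the rank-nullity identity g(λ) = n − rank(A − λI):
  rank(A − (0)·I) = 1, so dim ker(A − (0)·I) = n − 1 = 2

Summary:
  λ = 0: algebraic multiplicity = 3, geometric multiplicity = 2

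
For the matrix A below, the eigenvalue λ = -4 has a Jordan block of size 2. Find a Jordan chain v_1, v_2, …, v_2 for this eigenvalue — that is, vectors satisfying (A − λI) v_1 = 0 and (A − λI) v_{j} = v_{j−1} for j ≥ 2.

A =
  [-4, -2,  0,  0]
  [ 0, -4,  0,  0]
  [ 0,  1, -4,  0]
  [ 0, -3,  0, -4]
A Jordan chain for λ = -4 of length 2:
v_1 = (-2, 0, 1, -3)ᵀ
v_2 = (0, 1, 0, 0)ᵀ

Let N = A − (-4)·I. We want v_2 with N^2 v_2 = 0 but N^1 v_2 ≠ 0; then v_{j-1} := N · v_j for j = 2, …, 2.

Pick v_2 = (0, 1, 0, 0)ᵀ.
Then v_1 = N · v_2 = (-2, 0, 1, -3)ᵀ.

Sanity check: (A − (-4)·I) v_1 = (0, 0, 0, 0)ᵀ = 0. ✓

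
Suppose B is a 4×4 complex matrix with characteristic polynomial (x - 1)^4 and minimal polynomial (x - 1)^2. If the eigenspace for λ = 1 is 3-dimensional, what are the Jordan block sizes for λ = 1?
Block sizes for λ = 1: [2, 1, 1]

Step 1 — from the characteristic polynomial, algebraic multiplicity of λ = 1 is 4. From dim ker(B − (1)·I) = 3, there are exactly 3 Jordan blocks for λ = 1.
Step 2 — from the minimal polynomial, the factor (x − 1)^2 tells us the largest block for λ = 1 has size 2.
Step 3 — with total size 4, 3 blocks, and largest block 2, the block sizes (in nonincreasing order) are [2, 1, 1].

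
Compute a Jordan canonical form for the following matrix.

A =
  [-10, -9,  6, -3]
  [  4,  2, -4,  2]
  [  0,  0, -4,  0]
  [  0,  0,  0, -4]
J_2(-4) ⊕ J_1(-4) ⊕ J_1(-4)

The characteristic polynomial is
  det(x·I − A) = x^4 + 16*x^3 + 96*x^2 + 256*x + 256 = (x + 4)^4

Eigenvalues and multiplicities (the geometric multiplicity of λ is n − rank(A − λI), which equals the number of Jordan blocks for λ):
  λ = -4: algebraic multiplicity = 4, geometric multiplicity = 3

Determining the block sizes for each eigenvalue:
  λ = -4: 3 blocks summing to 4 forces exactly one block of size 2 and the rest size 1 → block sizes [2, 1, 1]

Assembling the blocks gives a Jordan form
J =
  [-4,  1,  0,  0]
  [ 0, -4,  0,  0]
  [ 0,  0, -4,  0]
  [ 0,  0,  0, -4]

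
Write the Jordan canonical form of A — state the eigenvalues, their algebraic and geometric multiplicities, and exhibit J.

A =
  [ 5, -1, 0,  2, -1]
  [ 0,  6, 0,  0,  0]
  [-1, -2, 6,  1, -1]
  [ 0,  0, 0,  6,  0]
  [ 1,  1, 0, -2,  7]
J_2(6) ⊕ J_2(6) ⊕ J_1(6)

The characteristic polynomial is
  det(x·I − A) = x^5 - 30*x^4 + 360*x^3 - 2160*x^2 + 6480*x - 7776 = (x - 6)^5

Eigenvalues and multiplicities (the geometric multiplicity of λ is n − rank(A − λI), which equals the number of Jordan blocks for λ):
  λ = 6: algebraic multiplicity = 5, geometric multiplicity = 3

Determining the block sizes for each eigenvalue:
  λ = 6: with am = 5 and gm = 3, the partition is not yet determined (e.g. several partitions of 5 into 3 parts exist). Let N = A − (6)·I. Computing rank(N^1) = 2, rank(N^2) = 0; the number of blocks of size ≥ j is rank(N^{j−1}) − rank(N^j), giving [3, 2]. So we have 2 block(s) of size 2, 1 block(s) of size 1 → block sizes [2, 2, 1]

Assembling the blocks gives a Jordan form
J =
  [6, 1, 0, 0, 0]
  [0, 6, 0, 0, 0]
  [0, 0, 6, 1, 0]
  [0, 0, 0, 6, 0]
  [0, 0, 0, 0, 6]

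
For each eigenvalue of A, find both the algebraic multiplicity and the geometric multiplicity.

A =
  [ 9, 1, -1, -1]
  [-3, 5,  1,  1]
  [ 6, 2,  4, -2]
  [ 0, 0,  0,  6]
λ = 6: alg = 4, geom = 3

Step 1 — factor the characteristic polynomial to read off the algebraic multiplicities:
  χ_A(x) = (x - 6)^4

Step 2 — compute geometric multiplicities via the rank-nullity identity g(λ) = n − rank(A − λI):
  rank(A − (6)·I) = 1, so dim ker(A − (6)·I) = n − 1 = 3

Summary:
  λ = 6: algebraic multiplicity = 4, geometric multiplicity = 3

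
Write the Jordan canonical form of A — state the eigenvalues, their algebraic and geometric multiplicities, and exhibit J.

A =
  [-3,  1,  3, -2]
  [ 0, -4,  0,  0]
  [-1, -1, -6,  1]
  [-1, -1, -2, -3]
J_3(-4) ⊕ J_1(-4)

The characteristic polynomial is
  det(x·I − A) = x^4 + 16*x^3 + 96*x^2 + 256*x + 256 = (x + 4)^4

Eigenvalues and multiplicities (the geometric multiplicity of λ is n − rank(A − λI), which equals the number of Jordan blocks for λ):
  λ = -4: algebraic multiplicity = 4, geometric multiplicity = 2

Determining the block sizes for each eigenvalue:
  λ = -4: with am = 4 and gm = 2, the partition is not yet determined (e.g. several partitions of 4 into 2 parts exist). Let N = A − (-4)·I. Computing rank(N^1) = 2, rank(N^2) = 1, rank(N^3) = 0; the number of blocks of size ≥ j is rank(N^{j−1}) − rank(N^j), giving [2, 1, 1]. So we have 1 block(s) of size 3, 1 block(s) of size 1 → block sizes [3, 1]

Assembling the blocks gives a Jordan form
J =
  [-4,  1,  0,  0]
  [ 0, -4,  1,  0]
  [ 0,  0, -4,  0]
  [ 0,  0,  0, -4]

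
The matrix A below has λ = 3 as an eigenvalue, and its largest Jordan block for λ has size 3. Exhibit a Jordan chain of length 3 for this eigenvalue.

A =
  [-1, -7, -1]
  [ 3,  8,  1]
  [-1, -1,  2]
A Jordan chain for λ = 3 of length 3:
v_1 = (-4, 2, 2)ᵀ
v_2 = (-4, 3, -1)ᵀ
v_3 = (1, 0, 0)ᵀ

Let N = A − (3)·I. We want v_3 with N^3 v_3 = 0 but N^2 v_3 ≠ 0; then v_{j-1} := N · v_j for j = 3, …, 2.

Pick v_3 = (1, 0, 0)ᵀ.
Then v_2 = N · v_3 = (-4, 3, -1)ᵀ.
Then v_1 = N · v_2 = (-4, 2, 2)ᵀ.

Sanity check: (A − (3)·I) v_1 = (0, 0, 0)ᵀ = 0. ✓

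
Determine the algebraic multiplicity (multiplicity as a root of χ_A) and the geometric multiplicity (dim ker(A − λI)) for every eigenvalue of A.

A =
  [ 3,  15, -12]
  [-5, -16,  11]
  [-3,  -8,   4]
λ = -3: alg = 3, geom = 1

Step 1 — factor the characteristic polynomial to read off the algebraic multiplicities:
  χ_A(x) = (x + 3)^3

Step 2 — compute geometric multiplicities via the rank-nullity identity g(λ) = n − rank(A − λI):
  rank(A − (-3)·I) = 2, so dim ker(A − (-3)·I) = n − 2 = 1

Summary:
  λ = -3: algebraic multiplicity = 3, geometric multiplicity = 1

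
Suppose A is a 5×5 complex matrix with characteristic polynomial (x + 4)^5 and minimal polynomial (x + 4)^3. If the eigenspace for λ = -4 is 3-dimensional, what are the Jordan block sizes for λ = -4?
Block sizes for λ = -4: [3, 1, 1]

Step 1 — from the characteristic polynomial, algebraic multiplicity of λ = -4 is 5. From dim ker(A − (-4)·I) = 3, there are exactly 3 Jordan blocks for λ = -4.
Step 2 — from the minimal polynomial, the factor (x + 4)^3 tells us the largest block for λ = -4 has size 3.
Step 3 — with total size 5, 3 blocks, and largest block 3, the block sizes (in nonincreasing order) are [3, 1, 1].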